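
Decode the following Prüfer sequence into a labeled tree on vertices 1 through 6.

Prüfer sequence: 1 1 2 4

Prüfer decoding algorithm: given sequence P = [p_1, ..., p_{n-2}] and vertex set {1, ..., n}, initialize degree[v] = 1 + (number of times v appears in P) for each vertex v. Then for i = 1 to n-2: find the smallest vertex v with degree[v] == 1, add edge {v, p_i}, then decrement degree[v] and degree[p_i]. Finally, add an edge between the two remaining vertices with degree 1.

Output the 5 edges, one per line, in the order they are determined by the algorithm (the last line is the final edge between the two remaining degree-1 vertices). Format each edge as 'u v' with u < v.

Answer: 1 3
1 5
1 2
2 4
4 6

Derivation:
Initial degrees: {1:3, 2:2, 3:1, 4:2, 5:1, 6:1}
Step 1: smallest deg-1 vertex = 3, p_1 = 1. Add edge {1,3}. Now deg[3]=0, deg[1]=2.
Step 2: smallest deg-1 vertex = 5, p_2 = 1. Add edge {1,5}. Now deg[5]=0, deg[1]=1.
Step 3: smallest deg-1 vertex = 1, p_3 = 2. Add edge {1,2}. Now deg[1]=0, deg[2]=1.
Step 4: smallest deg-1 vertex = 2, p_4 = 4. Add edge {2,4}. Now deg[2]=0, deg[4]=1.
Final: two remaining deg-1 vertices are 4, 6. Add edge {4,6}.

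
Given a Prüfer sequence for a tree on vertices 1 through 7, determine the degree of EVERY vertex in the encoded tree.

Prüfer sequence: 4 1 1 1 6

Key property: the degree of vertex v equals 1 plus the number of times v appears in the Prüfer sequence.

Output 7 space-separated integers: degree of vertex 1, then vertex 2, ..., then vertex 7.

p_1 = 4: count[4] becomes 1
p_2 = 1: count[1] becomes 1
p_3 = 1: count[1] becomes 2
p_4 = 1: count[1] becomes 3
p_5 = 6: count[6] becomes 1
Degrees (1 + count): deg[1]=1+3=4, deg[2]=1+0=1, deg[3]=1+0=1, deg[4]=1+1=2, deg[5]=1+0=1, deg[6]=1+1=2, deg[7]=1+0=1

Answer: 4 1 1 2 1 2 1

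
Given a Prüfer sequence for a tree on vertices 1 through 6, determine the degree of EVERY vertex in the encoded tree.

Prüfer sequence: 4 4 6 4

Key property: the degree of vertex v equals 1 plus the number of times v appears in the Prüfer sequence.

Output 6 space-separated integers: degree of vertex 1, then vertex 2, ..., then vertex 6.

Answer: 1 1 1 4 1 2

Derivation:
p_1 = 4: count[4] becomes 1
p_2 = 4: count[4] becomes 2
p_3 = 6: count[6] becomes 1
p_4 = 4: count[4] becomes 3
Degrees (1 + count): deg[1]=1+0=1, deg[2]=1+0=1, deg[3]=1+0=1, deg[4]=1+3=4, deg[5]=1+0=1, deg[6]=1+1=2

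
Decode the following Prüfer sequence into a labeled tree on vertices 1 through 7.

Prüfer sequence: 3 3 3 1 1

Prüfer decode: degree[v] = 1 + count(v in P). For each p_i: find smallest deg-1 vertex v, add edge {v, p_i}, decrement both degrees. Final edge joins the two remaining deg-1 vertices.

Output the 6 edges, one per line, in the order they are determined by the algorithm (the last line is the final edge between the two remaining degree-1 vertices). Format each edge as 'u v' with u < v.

Answer: 2 3
3 4
3 5
1 3
1 6
1 7

Derivation:
Initial degrees: {1:3, 2:1, 3:4, 4:1, 5:1, 6:1, 7:1}
Step 1: smallest deg-1 vertex = 2, p_1 = 3. Add edge {2,3}. Now deg[2]=0, deg[3]=3.
Step 2: smallest deg-1 vertex = 4, p_2 = 3. Add edge {3,4}. Now deg[4]=0, deg[3]=2.
Step 3: smallest deg-1 vertex = 5, p_3 = 3. Add edge {3,5}. Now deg[5]=0, deg[3]=1.
Step 4: smallest deg-1 vertex = 3, p_4 = 1. Add edge {1,3}. Now deg[3]=0, deg[1]=2.
Step 5: smallest deg-1 vertex = 6, p_5 = 1. Add edge {1,6}. Now deg[6]=0, deg[1]=1.
Final: two remaining deg-1 vertices are 1, 7. Add edge {1,7}.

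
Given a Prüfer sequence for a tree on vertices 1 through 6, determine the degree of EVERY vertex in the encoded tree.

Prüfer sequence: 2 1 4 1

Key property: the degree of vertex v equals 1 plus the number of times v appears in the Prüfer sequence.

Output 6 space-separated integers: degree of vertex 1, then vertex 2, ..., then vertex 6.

Answer: 3 2 1 2 1 1

Derivation:
p_1 = 2: count[2] becomes 1
p_2 = 1: count[1] becomes 1
p_3 = 4: count[4] becomes 1
p_4 = 1: count[1] becomes 2
Degrees (1 + count): deg[1]=1+2=3, deg[2]=1+1=2, deg[3]=1+0=1, deg[4]=1+1=2, deg[5]=1+0=1, deg[6]=1+0=1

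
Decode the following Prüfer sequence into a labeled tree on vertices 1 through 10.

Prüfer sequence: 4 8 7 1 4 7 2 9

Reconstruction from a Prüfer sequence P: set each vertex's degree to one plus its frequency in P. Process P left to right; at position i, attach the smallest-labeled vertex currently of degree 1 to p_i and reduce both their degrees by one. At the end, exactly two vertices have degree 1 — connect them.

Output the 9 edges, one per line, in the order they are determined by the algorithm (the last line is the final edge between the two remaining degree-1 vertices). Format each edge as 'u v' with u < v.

Answer: 3 4
5 8
6 7
1 8
1 4
4 7
2 7
2 9
9 10

Derivation:
Initial degrees: {1:2, 2:2, 3:1, 4:3, 5:1, 6:1, 7:3, 8:2, 9:2, 10:1}
Step 1: smallest deg-1 vertex = 3, p_1 = 4. Add edge {3,4}. Now deg[3]=0, deg[4]=2.
Step 2: smallest deg-1 vertex = 5, p_2 = 8. Add edge {5,8}. Now deg[5]=0, deg[8]=1.
Step 3: smallest deg-1 vertex = 6, p_3 = 7. Add edge {6,7}. Now deg[6]=0, deg[7]=2.
Step 4: smallest deg-1 vertex = 8, p_4 = 1. Add edge {1,8}. Now deg[8]=0, deg[1]=1.
Step 5: smallest deg-1 vertex = 1, p_5 = 4. Add edge {1,4}. Now deg[1]=0, deg[4]=1.
Step 6: smallest deg-1 vertex = 4, p_6 = 7. Add edge {4,7}. Now deg[4]=0, deg[7]=1.
Step 7: smallest deg-1 vertex = 7, p_7 = 2. Add edge {2,7}. Now deg[7]=0, deg[2]=1.
Step 8: smallest deg-1 vertex = 2, p_8 = 9. Add edge {2,9}. Now deg[2]=0, deg[9]=1.
Final: two remaining deg-1 vertices are 9, 10. Add edge {9,10}.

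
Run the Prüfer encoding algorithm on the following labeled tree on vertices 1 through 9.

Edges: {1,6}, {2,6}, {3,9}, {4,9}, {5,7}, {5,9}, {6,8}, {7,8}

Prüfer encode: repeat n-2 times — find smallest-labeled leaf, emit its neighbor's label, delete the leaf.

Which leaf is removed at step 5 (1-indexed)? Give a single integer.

Answer: 6

Derivation:
Step 1: current leaves = {1,2,3,4}. Remove leaf 1 (neighbor: 6).
Step 2: current leaves = {2,3,4}. Remove leaf 2 (neighbor: 6).
Step 3: current leaves = {3,4,6}. Remove leaf 3 (neighbor: 9).
Step 4: current leaves = {4,6}. Remove leaf 4 (neighbor: 9).
Step 5: current leaves = {6,9}. Remove leaf 6 (neighbor: 8).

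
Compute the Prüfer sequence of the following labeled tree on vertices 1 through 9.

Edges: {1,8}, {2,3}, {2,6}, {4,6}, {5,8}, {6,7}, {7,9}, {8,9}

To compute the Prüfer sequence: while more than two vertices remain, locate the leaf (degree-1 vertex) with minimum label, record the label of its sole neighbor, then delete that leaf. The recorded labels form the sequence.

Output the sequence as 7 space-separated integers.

Step 1: leaves = {1,3,4,5}. Remove smallest leaf 1, emit neighbor 8.
Step 2: leaves = {3,4,5}. Remove smallest leaf 3, emit neighbor 2.
Step 3: leaves = {2,4,5}. Remove smallest leaf 2, emit neighbor 6.
Step 4: leaves = {4,5}. Remove smallest leaf 4, emit neighbor 6.
Step 5: leaves = {5,6}. Remove smallest leaf 5, emit neighbor 8.
Step 6: leaves = {6,8}. Remove smallest leaf 6, emit neighbor 7.
Step 7: leaves = {7,8}. Remove smallest leaf 7, emit neighbor 9.
Done: 2 vertices remain (8, 9). Sequence = [8 2 6 6 8 7 9]

Answer: 8 2 6 6 8 7 9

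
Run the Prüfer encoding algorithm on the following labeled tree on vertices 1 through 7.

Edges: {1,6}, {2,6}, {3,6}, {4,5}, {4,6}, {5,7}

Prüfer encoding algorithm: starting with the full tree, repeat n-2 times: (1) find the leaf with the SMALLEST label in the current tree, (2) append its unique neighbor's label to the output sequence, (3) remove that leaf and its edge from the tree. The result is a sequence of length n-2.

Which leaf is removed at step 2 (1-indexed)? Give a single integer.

Step 1: current leaves = {1,2,3,7}. Remove leaf 1 (neighbor: 6).
Step 2: current leaves = {2,3,7}. Remove leaf 2 (neighbor: 6).

Answer: 2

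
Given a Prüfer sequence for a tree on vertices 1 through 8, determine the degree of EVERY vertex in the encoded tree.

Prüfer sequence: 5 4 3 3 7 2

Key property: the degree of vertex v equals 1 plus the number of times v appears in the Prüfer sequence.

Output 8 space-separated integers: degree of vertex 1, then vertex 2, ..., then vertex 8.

p_1 = 5: count[5] becomes 1
p_2 = 4: count[4] becomes 1
p_3 = 3: count[3] becomes 1
p_4 = 3: count[3] becomes 2
p_5 = 7: count[7] becomes 1
p_6 = 2: count[2] becomes 1
Degrees (1 + count): deg[1]=1+0=1, deg[2]=1+1=2, deg[3]=1+2=3, deg[4]=1+1=2, deg[5]=1+1=2, deg[6]=1+0=1, deg[7]=1+1=2, deg[8]=1+0=1

Answer: 1 2 3 2 2 1 2 1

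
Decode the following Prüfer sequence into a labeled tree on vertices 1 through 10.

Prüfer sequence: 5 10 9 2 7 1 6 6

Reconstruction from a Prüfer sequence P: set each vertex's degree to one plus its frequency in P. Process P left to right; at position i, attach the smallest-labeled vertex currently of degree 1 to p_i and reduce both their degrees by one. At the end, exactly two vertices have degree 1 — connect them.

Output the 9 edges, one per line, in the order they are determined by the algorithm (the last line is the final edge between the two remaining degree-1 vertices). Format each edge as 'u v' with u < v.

Answer: 3 5
4 10
5 9
2 8
2 7
1 7
1 6
6 9
6 10

Derivation:
Initial degrees: {1:2, 2:2, 3:1, 4:1, 5:2, 6:3, 7:2, 8:1, 9:2, 10:2}
Step 1: smallest deg-1 vertex = 3, p_1 = 5. Add edge {3,5}. Now deg[3]=0, deg[5]=1.
Step 2: smallest deg-1 vertex = 4, p_2 = 10. Add edge {4,10}. Now deg[4]=0, deg[10]=1.
Step 3: smallest deg-1 vertex = 5, p_3 = 9. Add edge {5,9}. Now deg[5]=0, deg[9]=1.
Step 4: smallest deg-1 vertex = 8, p_4 = 2. Add edge {2,8}. Now deg[8]=0, deg[2]=1.
Step 5: smallest deg-1 vertex = 2, p_5 = 7. Add edge {2,7}. Now deg[2]=0, deg[7]=1.
Step 6: smallest deg-1 vertex = 7, p_6 = 1. Add edge {1,7}. Now deg[7]=0, deg[1]=1.
Step 7: smallest deg-1 vertex = 1, p_7 = 6. Add edge {1,6}. Now deg[1]=0, deg[6]=2.
Step 8: smallest deg-1 vertex = 9, p_8 = 6. Add edge {6,9}. Now deg[9]=0, deg[6]=1.
Final: two remaining deg-1 vertices are 6, 10. Add edge {6,10}.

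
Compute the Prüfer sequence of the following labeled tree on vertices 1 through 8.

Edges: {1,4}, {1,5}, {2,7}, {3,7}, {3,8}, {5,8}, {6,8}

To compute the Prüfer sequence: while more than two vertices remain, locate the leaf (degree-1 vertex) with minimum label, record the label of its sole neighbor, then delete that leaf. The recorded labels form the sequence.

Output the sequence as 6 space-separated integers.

Answer: 7 1 5 8 8 3

Derivation:
Step 1: leaves = {2,4,6}. Remove smallest leaf 2, emit neighbor 7.
Step 2: leaves = {4,6,7}. Remove smallest leaf 4, emit neighbor 1.
Step 3: leaves = {1,6,7}. Remove smallest leaf 1, emit neighbor 5.
Step 4: leaves = {5,6,7}. Remove smallest leaf 5, emit neighbor 8.
Step 5: leaves = {6,7}. Remove smallest leaf 6, emit neighbor 8.
Step 6: leaves = {7,8}. Remove smallest leaf 7, emit neighbor 3.
Done: 2 vertices remain (3, 8). Sequence = [7 1 5 8 8 3]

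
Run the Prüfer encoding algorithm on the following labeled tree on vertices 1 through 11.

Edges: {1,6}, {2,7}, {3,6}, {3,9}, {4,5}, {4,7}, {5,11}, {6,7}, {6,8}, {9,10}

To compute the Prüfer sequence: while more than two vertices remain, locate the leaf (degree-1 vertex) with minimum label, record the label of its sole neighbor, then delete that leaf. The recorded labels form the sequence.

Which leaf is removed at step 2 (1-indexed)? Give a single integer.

Answer: 2

Derivation:
Step 1: current leaves = {1,2,8,10,11}. Remove leaf 1 (neighbor: 6).
Step 2: current leaves = {2,8,10,11}. Remove leaf 2 (neighbor: 7).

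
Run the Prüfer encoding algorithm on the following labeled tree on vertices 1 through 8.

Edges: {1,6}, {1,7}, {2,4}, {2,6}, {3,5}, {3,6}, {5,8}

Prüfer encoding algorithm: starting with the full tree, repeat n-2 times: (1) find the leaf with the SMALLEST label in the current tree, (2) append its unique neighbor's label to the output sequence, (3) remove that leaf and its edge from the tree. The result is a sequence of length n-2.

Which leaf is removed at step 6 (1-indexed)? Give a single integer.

Answer: 3

Derivation:
Step 1: current leaves = {4,7,8}. Remove leaf 4 (neighbor: 2).
Step 2: current leaves = {2,7,8}. Remove leaf 2 (neighbor: 6).
Step 3: current leaves = {7,8}. Remove leaf 7 (neighbor: 1).
Step 4: current leaves = {1,8}. Remove leaf 1 (neighbor: 6).
Step 5: current leaves = {6,8}. Remove leaf 6 (neighbor: 3).
Step 6: current leaves = {3,8}. Remove leaf 3 (neighbor: 5).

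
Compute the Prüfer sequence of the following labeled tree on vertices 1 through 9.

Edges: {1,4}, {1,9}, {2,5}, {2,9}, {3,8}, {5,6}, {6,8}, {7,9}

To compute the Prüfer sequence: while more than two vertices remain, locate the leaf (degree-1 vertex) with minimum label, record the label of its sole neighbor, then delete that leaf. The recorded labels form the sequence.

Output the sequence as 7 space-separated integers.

Step 1: leaves = {3,4,7}. Remove smallest leaf 3, emit neighbor 8.
Step 2: leaves = {4,7,8}. Remove smallest leaf 4, emit neighbor 1.
Step 3: leaves = {1,7,8}. Remove smallest leaf 1, emit neighbor 9.
Step 4: leaves = {7,8}. Remove smallest leaf 7, emit neighbor 9.
Step 5: leaves = {8,9}. Remove smallest leaf 8, emit neighbor 6.
Step 6: leaves = {6,9}. Remove smallest leaf 6, emit neighbor 5.
Step 7: leaves = {5,9}. Remove smallest leaf 5, emit neighbor 2.
Done: 2 vertices remain (2, 9). Sequence = [8 1 9 9 6 5 2]

Answer: 8 1 9 9 6 5 2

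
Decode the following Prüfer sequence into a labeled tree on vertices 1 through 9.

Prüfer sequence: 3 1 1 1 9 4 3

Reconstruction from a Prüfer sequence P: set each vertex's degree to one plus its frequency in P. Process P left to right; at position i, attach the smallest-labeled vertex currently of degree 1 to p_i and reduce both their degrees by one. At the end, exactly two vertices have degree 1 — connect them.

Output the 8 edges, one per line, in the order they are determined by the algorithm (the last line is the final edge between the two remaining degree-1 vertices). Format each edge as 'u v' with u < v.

Initial degrees: {1:4, 2:1, 3:3, 4:2, 5:1, 6:1, 7:1, 8:1, 9:2}
Step 1: smallest deg-1 vertex = 2, p_1 = 3. Add edge {2,3}. Now deg[2]=0, deg[3]=2.
Step 2: smallest deg-1 vertex = 5, p_2 = 1. Add edge {1,5}. Now deg[5]=0, deg[1]=3.
Step 3: smallest deg-1 vertex = 6, p_3 = 1. Add edge {1,6}. Now deg[6]=0, deg[1]=2.
Step 4: smallest deg-1 vertex = 7, p_4 = 1. Add edge {1,7}. Now deg[7]=0, deg[1]=1.
Step 5: smallest deg-1 vertex = 1, p_5 = 9. Add edge {1,9}. Now deg[1]=0, deg[9]=1.
Step 6: smallest deg-1 vertex = 8, p_6 = 4. Add edge {4,8}. Now deg[8]=0, deg[4]=1.
Step 7: smallest deg-1 vertex = 4, p_7 = 3. Add edge {3,4}. Now deg[4]=0, deg[3]=1.
Final: two remaining deg-1 vertices are 3, 9. Add edge {3,9}.

Answer: 2 3
1 5
1 6
1 7
1 9
4 8
3 4
3 9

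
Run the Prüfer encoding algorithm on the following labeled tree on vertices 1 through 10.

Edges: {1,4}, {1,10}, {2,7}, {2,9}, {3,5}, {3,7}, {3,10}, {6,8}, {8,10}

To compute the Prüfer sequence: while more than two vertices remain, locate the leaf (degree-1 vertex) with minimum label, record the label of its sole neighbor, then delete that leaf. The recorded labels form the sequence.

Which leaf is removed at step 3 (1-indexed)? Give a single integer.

Answer: 5

Derivation:
Step 1: current leaves = {4,5,6,9}. Remove leaf 4 (neighbor: 1).
Step 2: current leaves = {1,5,6,9}. Remove leaf 1 (neighbor: 10).
Step 3: current leaves = {5,6,9}. Remove leaf 5 (neighbor: 3).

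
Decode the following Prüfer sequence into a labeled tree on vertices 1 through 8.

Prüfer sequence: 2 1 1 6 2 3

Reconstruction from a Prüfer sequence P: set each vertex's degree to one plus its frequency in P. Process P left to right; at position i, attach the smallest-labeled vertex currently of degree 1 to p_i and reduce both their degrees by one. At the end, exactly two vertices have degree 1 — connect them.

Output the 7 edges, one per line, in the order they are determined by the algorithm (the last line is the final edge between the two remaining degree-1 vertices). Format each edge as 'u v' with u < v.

Initial degrees: {1:3, 2:3, 3:2, 4:1, 5:1, 6:2, 7:1, 8:1}
Step 1: smallest deg-1 vertex = 4, p_1 = 2. Add edge {2,4}. Now deg[4]=0, deg[2]=2.
Step 2: smallest deg-1 vertex = 5, p_2 = 1. Add edge {1,5}. Now deg[5]=0, deg[1]=2.
Step 3: smallest deg-1 vertex = 7, p_3 = 1. Add edge {1,7}. Now deg[7]=0, deg[1]=1.
Step 4: smallest deg-1 vertex = 1, p_4 = 6. Add edge {1,6}. Now deg[1]=0, deg[6]=1.
Step 5: smallest deg-1 vertex = 6, p_5 = 2. Add edge {2,6}. Now deg[6]=0, deg[2]=1.
Step 6: smallest deg-1 vertex = 2, p_6 = 3. Add edge {2,3}. Now deg[2]=0, deg[3]=1.
Final: two remaining deg-1 vertices are 3, 8. Add edge {3,8}.

Answer: 2 4
1 5
1 7
1 6
2 6
2 3
3 8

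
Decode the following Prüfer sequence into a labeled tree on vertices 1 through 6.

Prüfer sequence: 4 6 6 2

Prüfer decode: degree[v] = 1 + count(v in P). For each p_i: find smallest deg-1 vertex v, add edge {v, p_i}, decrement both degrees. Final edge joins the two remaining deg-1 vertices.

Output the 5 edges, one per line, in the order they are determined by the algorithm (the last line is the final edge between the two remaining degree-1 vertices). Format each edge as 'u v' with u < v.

Initial degrees: {1:1, 2:2, 3:1, 4:2, 5:1, 6:3}
Step 1: smallest deg-1 vertex = 1, p_1 = 4. Add edge {1,4}. Now deg[1]=0, deg[4]=1.
Step 2: smallest deg-1 vertex = 3, p_2 = 6. Add edge {3,6}. Now deg[3]=0, deg[6]=2.
Step 3: smallest deg-1 vertex = 4, p_3 = 6. Add edge {4,6}. Now deg[4]=0, deg[6]=1.
Step 4: smallest deg-1 vertex = 5, p_4 = 2. Add edge {2,5}. Now deg[5]=0, deg[2]=1.
Final: two remaining deg-1 vertices are 2, 6. Add edge {2,6}.

Answer: 1 4
3 6
4 6
2 5
2 6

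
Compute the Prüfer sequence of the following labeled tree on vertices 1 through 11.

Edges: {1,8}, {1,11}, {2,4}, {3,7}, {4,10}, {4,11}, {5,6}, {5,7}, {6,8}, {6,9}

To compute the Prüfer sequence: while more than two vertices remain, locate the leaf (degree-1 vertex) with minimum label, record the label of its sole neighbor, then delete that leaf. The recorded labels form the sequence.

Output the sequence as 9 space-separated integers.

Step 1: leaves = {2,3,9,10}. Remove smallest leaf 2, emit neighbor 4.
Step 2: leaves = {3,9,10}. Remove smallest leaf 3, emit neighbor 7.
Step 3: leaves = {7,9,10}. Remove smallest leaf 7, emit neighbor 5.
Step 4: leaves = {5,9,10}. Remove smallest leaf 5, emit neighbor 6.
Step 5: leaves = {9,10}. Remove smallest leaf 9, emit neighbor 6.
Step 6: leaves = {6,10}. Remove smallest leaf 6, emit neighbor 8.
Step 7: leaves = {8,10}. Remove smallest leaf 8, emit neighbor 1.
Step 8: leaves = {1,10}. Remove smallest leaf 1, emit neighbor 11.
Step 9: leaves = {10,11}. Remove smallest leaf 10, emit neighbor 4.
Done: 2 vertices remain (4, 11). Sequence = [4 7 5 6 6 8 1 11 4]

Answer: 4 7 5 6 6 8 1 11 4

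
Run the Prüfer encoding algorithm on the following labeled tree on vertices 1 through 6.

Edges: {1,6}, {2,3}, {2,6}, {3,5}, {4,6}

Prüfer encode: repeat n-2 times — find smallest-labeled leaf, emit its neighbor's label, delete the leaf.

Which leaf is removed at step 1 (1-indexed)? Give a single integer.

Answer: 1

Derivation:
Step 1: current leaves = {1,4,5}. Remove leaf 1 (neighbor: 6).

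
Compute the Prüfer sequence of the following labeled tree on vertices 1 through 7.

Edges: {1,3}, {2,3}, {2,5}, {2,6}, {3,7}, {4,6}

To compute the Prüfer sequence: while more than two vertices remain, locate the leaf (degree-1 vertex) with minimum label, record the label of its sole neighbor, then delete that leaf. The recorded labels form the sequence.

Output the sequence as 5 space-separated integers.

Step 1: leaves = {1,4,5,7}. Remove smallest leaf 1, emit neighbor 3.
Step 2: leaves = {4,5,7}. Remove smallest leaf 4, emit neighbor 6.
Step 3: leaves = {5,6,7}. Remove smallest leaf 5, emit neighbor 2.
Step 4: leaves = {6,7}. Remove smallest leaf 6, emit neighbor 2.
Step 5: leaves = {2,7}. Remove smallest leaf 2, emit neighbor 3.
Done: 2 vertices remain (3, 7). Sequence = [3 6 2 2 3]

Answer: 3 6 2 2 3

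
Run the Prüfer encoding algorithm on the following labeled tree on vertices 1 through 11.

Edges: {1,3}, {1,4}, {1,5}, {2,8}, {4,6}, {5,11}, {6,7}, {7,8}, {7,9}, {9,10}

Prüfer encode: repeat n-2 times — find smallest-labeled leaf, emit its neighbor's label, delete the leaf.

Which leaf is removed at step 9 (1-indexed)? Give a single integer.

Step 1: current leaves = {2,3,10,11}. Remove leaf 2 (neighbor: 8).
Step 2: current leaves = {3,8,10,11}. Remove leaf 3 (neighbor: 1).
Step 3: current leaves = {8,10,11}. Remove leaf 8 (neighbor: 7).
Step 4: current leaves = {10,11}. Remove leaf 10 (neighbor: 9).
Step 5: current leaves = {9,11}. Remove leaf 9 (neighbor: 7).
Step 6: current leaves = {7,11}. Remove leaf 7 (neighbor: 6).
Step 7: current leaves = {6,11}. Remove leaf 6 (neighbor: 4).
Step 8: current leaves = {4,11}. Remove leaf 4 (neighbor: 1).
Step 9: current leaves = {1,11}. Remove leaf 1 (neighbor: 5).

Answer: 1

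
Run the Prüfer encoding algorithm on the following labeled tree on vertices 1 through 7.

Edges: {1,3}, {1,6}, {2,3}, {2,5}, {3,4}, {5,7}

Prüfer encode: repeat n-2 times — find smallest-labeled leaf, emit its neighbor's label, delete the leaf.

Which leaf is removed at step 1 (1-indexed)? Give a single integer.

Step 1: current leaves = {4,6,7}. Remove leaf 4 (neighbor: 3).

Answer: 4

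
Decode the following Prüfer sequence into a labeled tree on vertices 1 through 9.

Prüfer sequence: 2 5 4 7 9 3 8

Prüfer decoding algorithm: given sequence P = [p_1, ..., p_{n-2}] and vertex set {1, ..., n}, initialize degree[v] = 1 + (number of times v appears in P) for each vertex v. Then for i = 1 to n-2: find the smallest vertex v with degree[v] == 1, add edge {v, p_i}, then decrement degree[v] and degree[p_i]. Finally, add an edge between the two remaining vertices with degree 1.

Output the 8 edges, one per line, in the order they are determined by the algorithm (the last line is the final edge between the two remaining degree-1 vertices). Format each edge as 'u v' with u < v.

Answer: 1 2
2 5
4 5
4 7
6 9
3 7
3 8
8 9

Derivation:
Initial degrees: {1:1, 2:2, 3:2, 4:2, 5:2, 6:1, 7:2, 8:2, 9:2}
Step 1: smallest deg-1 vertex = 1, p_1 = 2. Add edge {1,2}. Now deg[1]=0, deg[2]=1.
Step 2: smallest deg-1 vertex = 2, p_2 = 5. Add edge {2,5}. Now deg[2]=0, deg[5]=1.
Step 3: smallest deg-1 vertex = 5, p_3 = 4. Add edge {4,5}. Now deg[5]=0, deg[4]=1.
Step 4: smallest deg-1 vertex = 4, p_4 = 7. Add edge {4,7}. Now deg[4]=0, deg[7]=1.
Step 5: smallest deg-1 vertex = 6, p_5 = 9. Add edge {6,9}. Now deg[6]=0, deg[9]=1.
Step 6: smallest deg-1 vertex = 7, p_6 = 3. Add edge {3,7}. Now deg[7]=0, deg[3]=1.
Step 7: smallest deg-1 vertex = 3, p_7 = 8. Add edge {3,8}. Now deg[3]=0, deg[8]=1.
Final: two remaining deg-1 vertices are 8, 9. Add edge {8,9}.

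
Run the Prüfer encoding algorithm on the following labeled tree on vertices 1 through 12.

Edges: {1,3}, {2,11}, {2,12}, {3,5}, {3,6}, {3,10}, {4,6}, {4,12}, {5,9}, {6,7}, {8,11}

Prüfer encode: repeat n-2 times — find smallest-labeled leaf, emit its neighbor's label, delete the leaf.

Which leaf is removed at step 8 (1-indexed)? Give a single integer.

Step 1: current leaves = {1,7,8,9,10}. Remove leaf 1 (neighbor: 3).
Step 2: current leaves = {7,8,9,10}. Remove leaf 7 (neighbor: 6).
Step 3: current leaves = {8,9,10}. Remove leaf 8 (neighbor: 11).
Step 4: current leaves = {9,10,11}. Remove leaf 9 (neighbor: 5).
Step 5: current leaves = {5,10,11}. Remove leaf 5 (neighbor: 3).
Step 6: current leaves = {10,11}. Remove leaf 10 (neighbor: 3).
Step 7: current leaves = {3,11}. Remove leaf 3 (neighbor: 6).
Step 8: current leaves = {6,11}. Remove leaf 6 (neighbor: 4).

Answer: 6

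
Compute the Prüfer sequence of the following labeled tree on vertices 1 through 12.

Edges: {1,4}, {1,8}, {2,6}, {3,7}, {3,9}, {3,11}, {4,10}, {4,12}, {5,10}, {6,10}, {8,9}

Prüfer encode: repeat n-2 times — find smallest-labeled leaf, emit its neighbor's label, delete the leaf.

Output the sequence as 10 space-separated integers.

Step 1: leaves = {2,5,7,11,12}. Remove smallest leaf 2, emit neighbor 6.
Step 2: leaves = {5,6,7,11,12}. Remove smallest leaf 5, emit neighbor 10.
Step 3: leaves = {6,7,11,12}. Remove smallest leaf 6, emit neighbor 10.
Step 4: leaves = {7,10,11,12}. Remove smallest leaf 7, emit neighbor 3.
Step 5: leaves = {10,11,12}. Remove smallest leaf 10, emit neighbor 4.
Step 6: leaves = {11,12}. Remove smallest leaf 11, emit neighbor 3.
Step 7: leaves = {3,12}. Remove smallest leaf 3, emit neighbor 9.
Step 8: leaves = {9,12}. Remove smallest leaf 9, emit neighbor 8.
Step 9: leaves = {8,12}. Remove smallest leaf 8, emit neighbor 1.
Step 10: leaves = {1,12}. Remove smallest leaf 1, emit neighbor 4.
Done: 2 vertices remain (4, 12). Sequence = [6 10 10 3 4 3 9 8 1 4]

Answer: 6 10 10 3 4 3 9 8 1 4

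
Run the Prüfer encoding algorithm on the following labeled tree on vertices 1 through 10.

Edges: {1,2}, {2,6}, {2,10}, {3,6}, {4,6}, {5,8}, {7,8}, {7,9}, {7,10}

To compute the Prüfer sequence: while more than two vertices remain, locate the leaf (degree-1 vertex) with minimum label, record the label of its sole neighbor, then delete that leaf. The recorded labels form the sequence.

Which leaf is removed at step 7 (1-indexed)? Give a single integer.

Answer: 8

Derivation:
Step 1: current leaves = {1,3,4,5,9}. Remove leaf 1 (neighbor: 2).
Step 2: current leaves = {3,4,5,9}. Remove leaf 3 (neighbor: 6).
Step 3: current leaves = {4,5,9}. Remove leaf 4 (neighbor: 6).
Step 4: current leaves = {5,6,9}. Remove leaf 5 (neighbor: 8).
Step 5: current leaves = {6,8,9}. Remove leaf 6 (neighbor: 2).
Step 6: current leaves = {2,8,9}. Remove leaf 2 (neighbor: 10).
Step 7: current leaves = {8,9,10}. Remove leaf 8 (neighbor: 7).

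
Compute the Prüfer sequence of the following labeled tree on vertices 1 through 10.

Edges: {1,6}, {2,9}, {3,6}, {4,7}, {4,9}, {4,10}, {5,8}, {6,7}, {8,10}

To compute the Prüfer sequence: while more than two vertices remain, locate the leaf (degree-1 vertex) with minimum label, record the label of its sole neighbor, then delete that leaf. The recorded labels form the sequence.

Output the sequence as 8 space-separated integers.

Step 1: leaves = {1,2,3,5}. Remove smallest leaf 1, emit neighbor 6.
Step 2: leaves = {2,3,5}. Remove smallest leaf 2, emit neighbor 9.
Step 3: leaves = {3,5,9}. Remove smallest leaf 3, emit neighbor 6.
Step 4: leaves = {5,6,9}. Remove smallest leaf 5, emit neighbor 8.
Step 5: leaves = {6,8,9}. Remove smallest leaf 6, emit neighbor 7.
Step 6: leaves = {7,8,9}. Remove smallest leaf 7, emit neighbor 4.
Step 7: leaves = {8,9}. Remove smallest leaf 8, emit neighbor 10.
Step 8: leaves = {9,10}. Remove smallest leaf 9, emit neighbor 4.
Done: 2 vertices remain (4, 10). Sequence = [6 9 6 8 7 4 10 4]

Answer: 6 9 6 8 7 4 10 4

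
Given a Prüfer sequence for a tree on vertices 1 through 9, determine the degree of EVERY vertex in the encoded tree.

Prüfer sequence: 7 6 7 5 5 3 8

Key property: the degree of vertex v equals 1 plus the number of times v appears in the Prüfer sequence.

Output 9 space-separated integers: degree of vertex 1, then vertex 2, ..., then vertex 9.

Answer: 1 1 2 1 3 2 3 2 1

Derivation:
p_1 = 7: count[7] becomes 1
p_2 = 6: count[6] becomes 1
p_3 = 7: count[7] becomes 2
p_4 = 5: count[5] becomes 1
p_5 = 5: count[5] becomes 2
p_6 = 3: count[3] becomes 1
p_7 = 8: count[8] becomes 1
Degrees (1 + count): deg[1]=1+0=1, deg[2]=1+0=1, deg[3]=1+1=2, deg[4]=1+0=1, deg[5]=1+2=3, deg[6]=1+1=2, deg[7]=1+2=3, deg[8]=1+1=2, deg[9]=1+0=1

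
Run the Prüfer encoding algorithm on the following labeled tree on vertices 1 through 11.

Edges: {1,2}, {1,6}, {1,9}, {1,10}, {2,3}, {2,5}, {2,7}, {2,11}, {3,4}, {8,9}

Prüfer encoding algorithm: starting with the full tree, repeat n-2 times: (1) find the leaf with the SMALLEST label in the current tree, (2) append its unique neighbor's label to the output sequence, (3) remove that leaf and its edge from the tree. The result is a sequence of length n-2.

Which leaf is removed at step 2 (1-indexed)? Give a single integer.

Step 1: current leaves = {4,5,6,7,8,10,11}. Remove leaf 4 (neighbor: 3).
Step 2: current leaves = {3,5,6,7,8,10,11}. Remove leaf 3 (neighbor: 2).

Answer: 3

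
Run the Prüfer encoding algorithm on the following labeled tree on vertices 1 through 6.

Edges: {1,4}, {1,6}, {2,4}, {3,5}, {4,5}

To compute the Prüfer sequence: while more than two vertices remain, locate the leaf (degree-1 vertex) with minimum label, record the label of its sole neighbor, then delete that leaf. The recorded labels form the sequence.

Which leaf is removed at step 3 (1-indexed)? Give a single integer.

Step 1: current leaves = {2,3,6}. Remove leaf 2 (neighbor: 4).
Step 2: current leaves = {3,6}. Remove leaf 3 (neighbor: 5).
Step 3: current leaves = {5,6}. Remove leaf 5 (neighbor: 4).

Answer: 5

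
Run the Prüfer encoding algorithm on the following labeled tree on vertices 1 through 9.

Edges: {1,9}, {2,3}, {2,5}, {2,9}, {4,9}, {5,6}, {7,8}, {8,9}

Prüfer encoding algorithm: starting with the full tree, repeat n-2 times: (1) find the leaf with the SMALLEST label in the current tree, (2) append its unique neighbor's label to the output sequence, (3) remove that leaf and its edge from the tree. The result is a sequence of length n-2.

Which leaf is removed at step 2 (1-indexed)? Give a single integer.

Step 1: current leaves = {1,3,4,6,7}. Remove leaf 1 (neighbor: 9).
Step 2: current leaves = {3,4,6,7}. Remove leaf 3 (neighbor: 2).

Answer: 3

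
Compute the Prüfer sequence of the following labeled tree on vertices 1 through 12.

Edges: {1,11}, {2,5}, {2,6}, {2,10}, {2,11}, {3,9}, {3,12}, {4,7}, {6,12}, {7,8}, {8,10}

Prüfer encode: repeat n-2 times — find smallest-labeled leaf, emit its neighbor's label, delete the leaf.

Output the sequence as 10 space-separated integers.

Step 1: leaves = {1,4,5,9}. Remove smallest leaf 1, emit neighbor 11.
Step 2: leaves = {4,5,9,11}. Remove smallest leaf 4, emit neighbor 7.
Step 3: leaves = {5,7,9,11}. Remove smallest leaf 5, emit neighbor 2.
Step 4: leaves = {7,9,11}. Remove smallest leaf 7, emit neighbor 8.
Step 5: leaves = {8,9,11}. Remove smallest leaf 8, emit neighbor 10.
Step 6: leaves = {9,10,11}. Remove smallest leaf 9, emit neighbor 3.
Step 7: leaves = {3,10,11}. Remove smallest leaf 3, emit neighbor 12.
Step 8: leaves = {10,11,12}. Remove smallest leaf 10, emit neighbor 2.
Step 9: leaves = {11,12}. Remove smallest leaf 11, emit neighbor 2.
Step 10: leaves = {2,12}. Remove smallest leaf 2, emit neighbor 6.
Done: 2 vertices remain (6, 12). Sequence = [11 7 2 8 10 3 12 2 2 6]

Answer: 11 7 2 8 10 3 12 2 2 6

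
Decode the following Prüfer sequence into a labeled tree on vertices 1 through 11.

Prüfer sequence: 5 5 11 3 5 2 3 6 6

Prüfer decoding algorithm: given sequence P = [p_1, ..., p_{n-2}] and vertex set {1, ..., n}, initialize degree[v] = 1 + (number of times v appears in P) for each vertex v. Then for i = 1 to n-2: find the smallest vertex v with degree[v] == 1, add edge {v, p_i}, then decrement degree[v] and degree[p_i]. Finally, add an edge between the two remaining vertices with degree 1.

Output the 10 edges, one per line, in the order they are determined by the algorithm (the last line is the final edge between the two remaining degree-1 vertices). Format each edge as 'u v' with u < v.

Initial degrees: {1:1, 2:2, 3:3, 4:1, 5:4, 6:3, 7:1, 8:1, 9:1, 10:1, 11:2}
Step 1: smallest deg-1 vertex = 1, p_1 = 5. Add edge {1,5}. Now deg[1]=0, deg[5]=3.
Step 2: smallest deg-1 vertex = 4, p_2 = 5. Add edge {4,5}. Now deg[4]=0, deg[5]=2.
Step 3: smallest deg-1 vertex = 7, p_3 = 11. Add edge {7,11}. Now deg[7]=0, deg[11]=1.
Step 4: smallest deg-1 vertex = 8, p_4 = 3. Add edge {3,8}. Now deg[8]=0, deg[3]=2.
Step 5: smallest deg-1 vertex = 9, p_5 = 5. Add edge {5,9}. Now deg[9]=0, deg[5]=1.
Step 6: smallest deg-1 vertex = 5, p_6 = 2. Add edge {2,5}. Now deg[5]=0, deg[2]=1.
Step 7: smallest deg-1 vertex = 2, p_7 = 3. Add edge {2,3}. Now deg[2]=0, deg[3]=1.
Step 8: smallest deg-1 vertex = 3, p_8 = 6. Add edge {3,6}. Now deg[3]=0, deg[6]=2.
Step 9: smallest deg-1 vertex = 10, p_9 = 6. Add edge {6,10}. Now deg[10]=0, deg[6]=1.
Final: two remaining deg-1 vertices are 6, 11. Add edge {6,11}.

Answer: 1 5
4 5
7 11
3 8
5 9
2 5
2 3
3 6
6 10
6 11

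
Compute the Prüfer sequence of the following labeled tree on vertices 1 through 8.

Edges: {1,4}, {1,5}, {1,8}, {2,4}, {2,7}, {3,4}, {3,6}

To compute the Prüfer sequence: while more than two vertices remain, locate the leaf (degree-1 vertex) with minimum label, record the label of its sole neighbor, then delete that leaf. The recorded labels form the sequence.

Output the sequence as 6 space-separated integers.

Step 1: leaves = {5,6,7,8}. Remove smallest leaf 5, emit neighbor 1.
Step 2: leaves = {6,7,8}. Remove smallest leaf 6, emit neighbor 3.
Step 3: leaves = {3,7,8}. Remove smallest leaf 3, emit neighbor 4.
Step 4: leaves = {7,8}. Remove smallest leaf 7, emit neighbor 2.
Step 5: leaves = {2,8}. Remove smallest leaf 2, emit neighbor 4.
Step 6: leaves = {4,8}. Remove smallest leaf 4, emit neighbor 1.
Done: 2 vertices remain (1, 8). Sequence = [1 3 4 2 4 1]

Answer: 1 3 4 2 4 1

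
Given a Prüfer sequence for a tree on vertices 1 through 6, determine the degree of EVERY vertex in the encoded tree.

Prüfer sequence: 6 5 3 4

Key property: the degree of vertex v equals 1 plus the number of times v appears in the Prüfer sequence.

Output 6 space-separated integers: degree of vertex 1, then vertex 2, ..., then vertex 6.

p_1 = 6: count[6] becomes 1
p_2 = 5: count[5] becomes 1
p_3 = 3: count[3] becomes 1
p_4 = 4: count[4] becomes 1
Degrees (1 + count): deg[1]=1+0=1, deg[2]=1+0=1, deg[3]=1+1=2, deg[4]=1+1=2, deg[5]=1+1=2, deg[6]=1+1=2

Answer: 1 1 2 2 2 2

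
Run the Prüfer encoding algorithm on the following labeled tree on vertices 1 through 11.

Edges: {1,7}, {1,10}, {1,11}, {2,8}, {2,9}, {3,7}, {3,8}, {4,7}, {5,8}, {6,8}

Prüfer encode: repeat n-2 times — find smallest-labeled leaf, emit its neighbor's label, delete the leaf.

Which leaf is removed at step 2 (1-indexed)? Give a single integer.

Step 1: current leaves = {4,5,6,9,10,11}. Remove leaf 4 (neighbor: 7).
Step 2: current leaves = {5,6,9,10,11}. Remove leaf 5 (neighbor: 8).

Answer: 5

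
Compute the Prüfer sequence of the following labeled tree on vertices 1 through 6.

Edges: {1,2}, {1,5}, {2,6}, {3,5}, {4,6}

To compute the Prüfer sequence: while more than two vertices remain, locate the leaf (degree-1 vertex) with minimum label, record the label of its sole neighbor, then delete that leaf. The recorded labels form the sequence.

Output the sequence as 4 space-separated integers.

Step 1: leaves = {3,4}. Remove smallest leaf 3, emit neighbor 5.
Step 2: leaves = {4,5}. Remove smallest leaf 4, emit neighbor 6.
Step 3: leaves = {5,6}. Remove smallest leaf 5, emit neighbor 1.
Step 4: leaves = {1,6}. Remove smallest leaf 1, emit neighbor 2.
Done: 2 vertices remain (2, 6). Sequence = [5 6 1 2]

Answer: 5 6 1 2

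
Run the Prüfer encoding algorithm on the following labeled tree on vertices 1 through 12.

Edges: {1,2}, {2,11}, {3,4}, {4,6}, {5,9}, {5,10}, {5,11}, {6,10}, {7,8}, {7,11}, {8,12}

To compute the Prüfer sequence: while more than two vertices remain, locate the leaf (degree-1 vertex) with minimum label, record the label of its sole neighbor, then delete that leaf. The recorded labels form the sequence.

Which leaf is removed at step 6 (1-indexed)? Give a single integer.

Step 1: current leaves = {1,3,9,12}. Remove leaf 1 (neighbor: 2).
Step 2: current leaves = {2,3,9,12}. Remove leaf 2 (neighbor: 11).
Step 3: current leaves = {3,9,12}. Remove leaf 3 (neighbor: 4).
Step 4: current leaves = {4,9,12}. Remove leaf 4 (neighbor: 6).
Step 5: current leaves = {6,9,12}. Remove leaf 6 (neighbor: 10).
Step 6: current leaves = {9,10,12}. Remove leaf 9 (neighbor: 5).

Answer: 9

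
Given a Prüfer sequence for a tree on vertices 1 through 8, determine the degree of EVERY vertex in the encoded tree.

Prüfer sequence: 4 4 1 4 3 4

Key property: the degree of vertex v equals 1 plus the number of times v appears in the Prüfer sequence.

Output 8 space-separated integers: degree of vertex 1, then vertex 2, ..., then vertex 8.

p_1 = 4: count[4] becomes 1
p_2 = 4: count[4] becomes 2
p_3 = 1: count[1] becomes 1
p_4 = 4: count[4] becomes 3
p_5 = 3: count[3] becomes 1
p_6 = 4: count[4] becomes 4
Degrees (1 + count): deg[1]=1+1=2, deg[2]=1+0=1, deg[3]=1+1=2, deg[4]=1+4=5, deg[5]=1+0=1, deg[6]=1+0=1, deg[7]=1+0=1, deg[8]=1+0=1

Answer: 2 1 2 5 1 1 1 1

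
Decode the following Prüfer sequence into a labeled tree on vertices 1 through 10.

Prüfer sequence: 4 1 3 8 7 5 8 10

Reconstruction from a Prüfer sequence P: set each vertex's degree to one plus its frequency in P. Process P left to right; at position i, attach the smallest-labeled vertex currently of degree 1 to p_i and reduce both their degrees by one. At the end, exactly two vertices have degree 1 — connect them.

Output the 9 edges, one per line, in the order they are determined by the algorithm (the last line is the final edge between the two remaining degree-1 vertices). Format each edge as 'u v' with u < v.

Answer: 2 4
1 4
1 3
3 8
6 7
5 7
5 8
8 10
9 10

Derivation:
Initial degrees: {1:2, 2:1, 3:2, 4:2, 5:2, 6:1, 7:2, 8:3, 9:1, 10:2}
Step 1: smallest deg-1 vertex = 2, p_1 = 4. Add edge {2,4}. Now deg[2]=0, deg[4]=1.
Step 2: smallest deg-1 vertex = 4, p_2 = 1. Add edge {1,4}. Now deg[4]=0, deg[1]=1.
Step 3: smallest deg-1 vertex = 1, p_3 = 3. Add edge {1,3}. Now deg[1]=0, deg[3]=1.
Step 4: smallest deg-1 vertex = 3, p_4 = 8. Add edge {3,8}. Now deg[3]=0, deg[8]=2.
Step 5: smallest deg-1 vertex = 6, p_5 = 7. Add edge {6,7}. Now deg[6]=0, deg[7]=1.
Step 6: smallest deg-1 vertex = 7, p_6 = 5. Add edge {5,7}. Now deg[7]=0, deg[5]=1.
Step 7: smallest deg-1 vertex = 5, p_7 = 8. Add edge {5,8}. Now deg[5]=0, deg[8]=1.
Step 8: smallest deg-1 vertex = 8, p_8 = 10. Add edge {8,10}. Now deg[8]=0, deg[10]=1.
Final: two remaining deg-1 vertices are 9, 10. Add edge {9,10}.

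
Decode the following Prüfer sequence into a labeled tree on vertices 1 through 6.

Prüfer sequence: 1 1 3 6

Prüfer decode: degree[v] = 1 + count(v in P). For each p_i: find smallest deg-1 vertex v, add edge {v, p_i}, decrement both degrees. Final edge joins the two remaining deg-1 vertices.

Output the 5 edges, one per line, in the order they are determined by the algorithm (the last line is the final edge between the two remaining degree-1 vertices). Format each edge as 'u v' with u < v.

Initial degrees: {1:3, 2:1, 3:2, 4:1, 5:1, 6:2}
Step 1: smallest deg-1 vertex = 2, p_1 = 1. Add edge {1,2}. Now deg[2]=0, deg[1]=2.
Step 2: smallest deg-1 vertex = 4, p_2 = 1. Add edge {1,4}. Now deg[4]=0, deg[1]=1.
Step 3: smallest deg-1 vertex = 1, p_3 = 3. Add edge {1,3}. Now deg[1]=0, deg[3]=1.
Step 4: smallest deg-1 vertex = 3, p_4 = 6. Add edge {3,6}. Now deg[3]=0, deg[6]=1.
Final: two remaining deg-1 vertices are 5, 6. Add edge {5,6}.

Answer: 1 2
1 4
1 3
3 6
5 6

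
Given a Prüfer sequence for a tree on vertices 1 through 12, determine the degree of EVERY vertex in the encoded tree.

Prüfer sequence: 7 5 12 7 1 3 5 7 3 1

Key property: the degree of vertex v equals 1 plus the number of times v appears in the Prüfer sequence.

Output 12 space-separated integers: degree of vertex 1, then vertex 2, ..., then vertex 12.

Answer: 3 1 3 1 3 1 4 1 1 1 1 2

Derivation:
p_1 = 7: count[7] becomes 1
p_2 = 5: count[5] becomes 1
p_3 = 12: count[12] becomes 1
p_4 = 7: count[7] becomes 2
p_5 = 1: count[1] becomes 1
p_6 = 3: count[3] becomes 1
p_7 = 5: count[5] becomes 2
p_8 = 7: count[7] becomes 3
p_9 = 3: count[3] becomes 2
p_10 = 1: count[1] becomes 2
Degrees (1 + count): deg[1]=1+2=3, deg[2]=1+0=1, deg[3]=1+2=3, deg[4]=1+0=1, deg[5]=1+2=3, deg[6]=1+0=1, deg[7]=1+3=4, deg[8]=1+0=1, deg[9]=1+0=1, deg[10]=1+0=1, deg[11]=1+0=1, deg[12]=1+1=2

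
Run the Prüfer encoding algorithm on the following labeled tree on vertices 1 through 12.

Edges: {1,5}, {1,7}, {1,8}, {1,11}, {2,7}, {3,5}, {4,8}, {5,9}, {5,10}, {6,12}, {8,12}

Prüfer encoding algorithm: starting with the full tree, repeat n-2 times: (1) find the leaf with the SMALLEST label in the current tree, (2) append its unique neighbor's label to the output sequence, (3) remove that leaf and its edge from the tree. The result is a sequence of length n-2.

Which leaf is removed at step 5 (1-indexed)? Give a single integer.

Answer: 7

Derivation:
Step 1: current leaves = {2,3,4,6,9,10,11}. Remove leaf 2 (neighbor: 7).
Step 2: current leaves = {3,4,6,7,9,10,11}. Remove leaf 3 (neighbor: 5).
Step 3: current leaves = {4,6,7,9,10,11}. Remove leaf 4 (neighbor: 8).
Step 4: current leaves = {6,7,9,10,11}. Remove leaf 6 (neighbor: 12).
Step 5: current leaves = {7,9,10,11,12}. Remove leaf 7 (neighbor: 1).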